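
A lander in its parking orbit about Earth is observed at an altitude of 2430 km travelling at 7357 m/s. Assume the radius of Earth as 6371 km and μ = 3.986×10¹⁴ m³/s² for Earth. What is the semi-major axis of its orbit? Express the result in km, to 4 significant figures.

a ≈ 10930 km

r = 6371 + 2430 = 8801.0 km = 8.801×10⁶ m.
Specific orbital energy ε = v²/2 − μ/r = (7357)²/2 − 3.986×10¹⁴/8.801×10⁶ = -1.823×10⁷ J/kg.
Since ε = −μ/(2a), a = −μ/(2ε) = 1.093×10⁷ m = 10934 km.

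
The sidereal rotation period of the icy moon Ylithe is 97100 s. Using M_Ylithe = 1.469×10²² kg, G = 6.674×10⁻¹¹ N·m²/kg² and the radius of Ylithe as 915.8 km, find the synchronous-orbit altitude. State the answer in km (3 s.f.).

h_sync ≈ 5250 km

μ = GM = 6.674×10⁻¹¹ × 1.469×10²² = 9.804×10¹¹ m³/s².
A synchronous orbit has period T, so by Kepler's third law a = (μT²/4π²)^(1/3).
μT²/4π² = 9.804×10¹¹ × (9.710×10⁴)² / 39.48 = 2.341×10²⁰ m³.
a = 6.164×10⁶ m = 6163.5 km.
Altitude h = a − R = 6163.5 − 915.8 = 5247.7 km.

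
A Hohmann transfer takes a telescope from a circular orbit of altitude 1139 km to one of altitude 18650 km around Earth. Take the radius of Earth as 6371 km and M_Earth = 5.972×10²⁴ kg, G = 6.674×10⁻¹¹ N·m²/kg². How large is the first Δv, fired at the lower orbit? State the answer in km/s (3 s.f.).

Δv ≈ 1.75 km/s

μ = GM = 6.674×10⁻¹¹ × 5.972×10²⁴ = 3.986×10¹⁴ m³/s².
r₁ = 6371 + 1139 = 7510.0 km = 7.5100×10⁶ m.
r₂ = 6371 + 18650 = 25021 km = 2.5021×10⁷ m.
Transfer ellipse a_t = (r₁ + r₂)/2 = 1.627×10⁷ m.
At r₁: circular v_c1 = √(μ/r₁) = 7285 m/s; transfer-perigee v_p = √[μ(2/r₁ − 1/a_t)] = 9035 m/s.
Δv₁ = v_p − v_c1 = 1750 m/s.
= 1.750 km/s.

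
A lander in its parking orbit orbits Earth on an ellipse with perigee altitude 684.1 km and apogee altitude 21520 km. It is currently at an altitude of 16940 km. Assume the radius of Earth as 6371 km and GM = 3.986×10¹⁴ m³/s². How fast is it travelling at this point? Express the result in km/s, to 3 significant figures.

r_p = 6371 + 684.1 = 7055.1 km = 7.0551×10⁶ m.
r_a = 6371 + 21520 = 27891 km = 2.7891×10⁷ m.
r = 6371 + 16940 = 23311 km = 2.331×10⁷ m.
Semi-major axis a = (r_p + r_a)/2 = 17473 km = 1.747×10⁷ m.
Vis-viva: v² = μ(2/r − 1/a) = 3.986×10¹⁴ × (8.580×10⁻⁸ − 5.723×10⁻⁸) = 1.139×10⁷ m²/s².
v = 3374 m/s = 3.374 km/s.

v ≈ 3.37 km/s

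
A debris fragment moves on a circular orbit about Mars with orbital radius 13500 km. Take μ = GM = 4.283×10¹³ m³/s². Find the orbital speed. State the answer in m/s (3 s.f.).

v ≈ 1780 m/s

r = 13500 km = 1.350×10⁷ m.
For a circular orbit v = √(μ/r) = √(4.283×10¹³ / 1.350×10⁷) = √(3.173×10⁶) = 1781 m/s.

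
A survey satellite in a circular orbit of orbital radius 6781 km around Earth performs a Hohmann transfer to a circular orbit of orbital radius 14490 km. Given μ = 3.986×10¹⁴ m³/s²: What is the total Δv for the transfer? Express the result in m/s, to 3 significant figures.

r₁ = 6781 km = 6.781×10⁶ m.
r₂ = 14490 km = 1.449×10⁷ m.
Transfer ellipse a_t = (r₁ + r₂)/2 = 1.064×10⁷ m.
At r₁: circular v_c1 = √(μ/r₁) = 7667 m/s; transfer-perigee v_p = √[μ(2/r₁ − 1/a_t)] = 8949 m/s.
Δv₁ = v_p − v_c1 = 1282 m/s.
At r₂: circular v_c2 = √(μ/r₂) = 5245 m/s; transfer-apogee v_a = √[μ(2/r₂ − 1/a_t)] = 4188 m/s.
Δv₂ = v_c2 − v_a = 1057 m/s.
Total Δv = Δv₁ + Δv₂ = 2339 m/s.

Δv_total ≈ 2340 m/s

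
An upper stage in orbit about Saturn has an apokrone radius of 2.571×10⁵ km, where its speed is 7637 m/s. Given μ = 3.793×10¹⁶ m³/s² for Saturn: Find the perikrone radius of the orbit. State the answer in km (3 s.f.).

perikrone radius ≈ 63300 km

r_a = 2.571×10⁸ m.
Specific energy ε = v²/2 − μ/r = -1.184×10⁸ J/kg, so a = −μ/(2ε) = 1.602×10⁸ m.
The apsides satisfy r_p + r_a = 2a, so the perikrone radius is 2a − r_a = 6.334×10⁷ m = 63341 km.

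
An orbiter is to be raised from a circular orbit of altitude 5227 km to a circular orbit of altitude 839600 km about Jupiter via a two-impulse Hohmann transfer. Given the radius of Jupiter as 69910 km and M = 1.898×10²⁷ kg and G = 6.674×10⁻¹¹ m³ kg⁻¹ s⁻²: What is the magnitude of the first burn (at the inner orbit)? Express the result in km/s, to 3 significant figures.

Δv ≈ 14.7 km/s

μ = GM = 6.674×10⁻¹¹ × 1.898×10²⁷ = 1.267×10¹⁷ m³/s².
r₁ = 69910 + 5227 = 75137 km = 7.5137×10⁷ m.
r₂ = 69910 + 839600 = 909510 km = 9.0951×10⁸ m.
Transfer ellipse a_t = (r₁ + r₂)/2 = 4.923×10⁸ m.
At r₁: circular v_c1 = √(μ/r₁) = 41060 m/s; transfer-perijove v_p = √[μ(2/r₁ − 1/a_t)] = 55810 m/s.
Δv₁ = v_p − v_c1 = 14750 m/s.
= 14.75 km/s.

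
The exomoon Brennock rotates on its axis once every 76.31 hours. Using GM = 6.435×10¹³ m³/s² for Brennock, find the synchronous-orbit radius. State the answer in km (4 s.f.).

r_sync ≈ 49730 km

T = 76.31 hours = 2.747×10⁵ s.
A synchronous orbit has period T, so by Kepler's third law a = (μT²/4π²)^(1/3).
μT²/4π² = 6.435×10¹³ × (2.747×10⁵)² / 39.48 = 1.230×10²³ m³.
a = 4.973×10⁷ m = 49734 km.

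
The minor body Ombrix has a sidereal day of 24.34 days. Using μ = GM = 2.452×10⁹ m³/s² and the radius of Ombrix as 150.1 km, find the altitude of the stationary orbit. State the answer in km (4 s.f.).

T = 24.34 days = 2.103×10⁶ s.
A synchronous orbit has period T, so by Kepler's third law a = (μT²/4π²)^(1/3).
μT²/4π² = 2.452×10⁹ × (2.103×10⁶)² / 39.48 = 2.747×10²⁰ m³.
a = 6.500×10⁶ m = 6500.4 km.
Altitude h = a − R = 6500.4 − 150.1 = 6350.3 km.

h_sync ≈ 6350 km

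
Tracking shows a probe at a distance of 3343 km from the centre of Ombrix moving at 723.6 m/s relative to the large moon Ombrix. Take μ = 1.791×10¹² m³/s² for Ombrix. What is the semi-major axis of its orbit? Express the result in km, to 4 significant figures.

a ≈ 3269 km

r = 3.343×10⁶ m.
Specific orbital energy ε = v²/2 − μ/r = (723.6)²/2 − 1.791×10¹²/3.343×10⁶ = -2.739×10⁵ J/kg.
Since ε = −μ/(2a), a = −μ/(2ε) = 3.269×10⁶ m = 3268.9 km.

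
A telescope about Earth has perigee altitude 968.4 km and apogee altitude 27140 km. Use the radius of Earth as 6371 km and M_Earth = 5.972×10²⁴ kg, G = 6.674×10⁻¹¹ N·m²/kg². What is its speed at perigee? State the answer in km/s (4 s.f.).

μ = GM = 6.674×10⁻¹¹ × 5.972×10²⁴ = 3.986×10¹⁴ m³/s².
r_p = 6371 + 968.4 = 7339.4 km = 7.3394×10⁶ m.
r_a = 6371 + 27140 = 33511 km = 3.3511×10⁷ m.
Semi-major axis a = (r_p + r_a)/2 = 20425 km = 2.043×10⁷ m.
Vis-viva: v² = μ(2/r − 1/a) = 3.986×10¹⁴ × (2.725×10⁻⁷ − 4.896×10⁻⁸) = 8.910×10⁷ m²/s².
v = 9439 m/s = 9.439 km/s.

v ≈ 9.439 km/s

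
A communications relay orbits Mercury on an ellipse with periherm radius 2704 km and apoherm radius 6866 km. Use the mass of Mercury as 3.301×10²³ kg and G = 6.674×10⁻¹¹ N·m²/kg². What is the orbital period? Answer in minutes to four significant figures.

μ = GM = 6.674×10⁻¹¹ × 3.301×10²³ = 2.203×10¹³ m³/s².
Semi-major axis a = (r_p + r_a)/2 = (2704.0 + 6866.0)/2 = 4785.0 km = 4.785×10⁶ m.
By Kepler's third law T = 2π√(a³/μ) = 2π × 2.230×10³ = 1.401×10⁴ s.
= 233.5 minutes.

T ≈ 233.5 minutes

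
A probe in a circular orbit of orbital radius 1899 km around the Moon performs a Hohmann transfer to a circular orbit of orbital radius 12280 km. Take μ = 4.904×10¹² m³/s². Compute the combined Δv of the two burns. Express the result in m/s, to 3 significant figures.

Δv_total ≈ 813 m/s

r₁ = 1899 km = 1.899×10⁶ m.
r₂ = 12280 km = 1.228×10⁷ m.
Transfer ellipse a_t = (r₁ + r₂)/2 = 7.090×10⁶ m.
At r₁: circular v_c1 = √(μ/r₁) = 1607 m/s; transfer-perilune v_p = √[μ(2/r₁ − 1/a_t)] = 2115 m/s.
Δv₁ = v_p − v_c1 = 508.0 m/s.
At r₂: circular v_c2 = √(μ/r₂) = 631.9 m/s; transfer-apolune v_a = √[μ(2/r₂ − 1/a_t)] = 327.1 m/s.
Δv₂ = v_c2 − v_a = 304.9 m/s.
Total Δv = Δv₁ + Δv₂ = 812.9 m/s.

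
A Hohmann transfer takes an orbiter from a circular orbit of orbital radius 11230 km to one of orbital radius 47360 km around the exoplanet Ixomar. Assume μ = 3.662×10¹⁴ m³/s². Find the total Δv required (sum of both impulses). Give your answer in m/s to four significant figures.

Δv_total ≈ 2609 m/s

r₁ = 11230 km = 1.123×10⁷ m.
r₂ = 47360 km = 4.736×10⁷ m.
Transfer ellipse a_t = (r₁ + r₂)/2 = 2.930×10⁷ m.
At r₁: circular v_c1 = √(μ/r₁) = 5710 m/s; transfer-periapsis v_p = √[μ(2/r₁ − 1/a_t)] = 7261 m/s.
Δv₁ = v_p − v_c1 = 1550 m/s.
At r₂: circular v_c2 = √(μ/r₂) = 2781 m/s; transfer-apoapsis v_a = √[μ(2/r₂ − 1/a_t)] = 1722 m/s.
Δv₂ = v_c2 − v_a = 1059 m/s.
Total Δv = Δv₁ + Δv₂ = 2609 m/s.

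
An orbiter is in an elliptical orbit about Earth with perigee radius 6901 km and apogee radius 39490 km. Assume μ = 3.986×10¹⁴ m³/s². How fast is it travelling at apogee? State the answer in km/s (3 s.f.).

Semi-major axis a = (r_p + r_a)/2 = 23196 km = 2.320×10⁷ m.
Vis-viva: v² = μ(2/r − 1/a) = 3.986×10¹⁴ × (5.065×10⁻⁸ − 4.311×10⁻⁸) = 3.003×10⁶ m²/s².
v = 1733 m/s = 1.733 km/s.

v ≈ 1.73 km/s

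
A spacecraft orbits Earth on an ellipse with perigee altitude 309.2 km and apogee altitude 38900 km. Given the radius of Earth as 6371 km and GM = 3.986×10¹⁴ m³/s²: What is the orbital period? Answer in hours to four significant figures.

r_p = 6371 + 309.2 = 6680.2 km = 6.6802×10⁶ m.
r_a = 6371 + 38900 = 45271 km = 4.5271×10⁷ m.
Semi-major axis a = (r_p + r_a)/2 = (6680.2 + 45271)/2 = 25976 km = 2.598×10⁷ m.
By Kepler's third law T = 2π√(a³/μ) = 2π × 6.631×10³ = 4.166×10⁴ s.
= 11.57 hours.

T ≈ 11.57 hours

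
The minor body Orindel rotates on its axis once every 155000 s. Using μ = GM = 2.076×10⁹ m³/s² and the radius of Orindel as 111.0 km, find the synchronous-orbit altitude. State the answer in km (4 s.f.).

h_sync ≈ 970.0 km

A synchronous orbit has period T, so by Kepler's third law a = (μT²/4π²)^(1/3).
μT²/4π² = 2.076×10⁹ × (1.550×10⁵)² / 39.48 = 1.263×10¹⁸ m³.
a = 1.081×10⁶ m = 1081.0 km.
Altitude h = a − R = 1081.0 − 111.0 = 970.04 km.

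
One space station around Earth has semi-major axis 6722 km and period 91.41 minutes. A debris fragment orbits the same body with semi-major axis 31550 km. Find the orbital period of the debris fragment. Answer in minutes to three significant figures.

T₂ ≈ 929 minutes

Kepler's third law: T² ∝ a³, so T₂ = T₁ (a₂/a₁)^(3/2).
a₂/a₁ = 4.694, (a₂/a₁)^(3/2) = 10.17.
T₂ = 91.41 × 10.17 = 929.5 minutes.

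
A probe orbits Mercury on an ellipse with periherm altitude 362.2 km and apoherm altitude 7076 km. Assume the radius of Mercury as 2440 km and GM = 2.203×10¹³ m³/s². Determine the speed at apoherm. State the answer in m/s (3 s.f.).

v ≈ 1030 m/s

r_p = 2440 + 362.2 = 2802.2 km = 2.8022×10⁶ m.
r_a = 2440 + 7076 = 9516.0 km = 9.5160×10⁶ m.
Semi-major axis a = (r_p + r_a)/2 = 6159.1 km = 6.159×10⁶ m.
Vis-viva: v² = μ(2/r − 1/a) = 2.203×10¹³ × (2.102×10⁻⁷ − 1.624×10⁻⁷) = 1.053×10⁶ m²/s².
v = 1026 m/s.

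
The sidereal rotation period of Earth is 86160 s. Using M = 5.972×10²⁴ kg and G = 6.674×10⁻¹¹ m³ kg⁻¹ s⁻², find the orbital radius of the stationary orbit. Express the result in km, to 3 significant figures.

μ = GM = 6.674×10⁻¹¹ × 5.972×10²⁴ = 3.986×10¹⁴ m³/s².
A synchronous orbit has period T, so by Kepler's third law a = (μT²/4π²)^(1/3).
μT²/4π² = 3.986×10¹⁴ × (8.616×10⁴)² / 39.48 = 7.495×10²² m³.
a = 4.216×10⁷ m = 42162 km.

r_sync ≈ 42200 km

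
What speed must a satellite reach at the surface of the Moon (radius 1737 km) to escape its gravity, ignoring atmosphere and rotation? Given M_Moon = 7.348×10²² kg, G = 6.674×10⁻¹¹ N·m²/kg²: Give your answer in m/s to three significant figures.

v_esc ≈ 2380 m/s

μ = GM = 6.674×10⁻¹¹ × 7.348×10²² = 4.904×10¹² m³/s².
r = R = 1.737×10⁶ m.
Escape speed v_esc = √(2μ/r) = √(2 × 4.904×10¹² / 1.737×10⁶) = √(5.647×10⁶) = 2376 m/s.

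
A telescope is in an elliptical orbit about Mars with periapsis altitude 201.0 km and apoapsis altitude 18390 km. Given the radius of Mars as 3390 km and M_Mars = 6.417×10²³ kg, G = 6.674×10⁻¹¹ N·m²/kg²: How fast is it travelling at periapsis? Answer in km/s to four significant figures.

μ = GM = 6.674×10⁻¹¹ × 6.417×10²³ = 4.283×10¹³ m³/s².
r_p = 3390 + 201.0 = 3591.0 km = 3.5910×10⁶ m.
r_a = 3390 + 18390 = 21780 km = 2.1780×10⁷ m.
Semi-major axis a = (r_p + r_a)/2 = 12686 km = 1.269×10⁷ m.
Vis-viva: v² = μ(2/r − 1/a) = 4.283×10¹³ × (5.569×10⁻⁷ − 7.883×10⁻⁸) = 2.048×10⁷ m²/s².
v = 4525 m/s = 4.525 km/s.

v ≈ 4.525 km/s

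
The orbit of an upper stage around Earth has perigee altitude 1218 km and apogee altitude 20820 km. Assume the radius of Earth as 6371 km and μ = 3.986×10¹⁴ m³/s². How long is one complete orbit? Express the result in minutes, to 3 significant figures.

T ≈ 380 minutes

r_p = 6371 + 1218 = 7589.0 km = 7.5890×10⁶ m.
r_a = 6371 + 20820 = 27191 km = 2.7191×10⁷ m.
Semi-major axis a = (r_p + r_a)/2 = (7589.0 + 27191)/2 = 17390 km = 1.739×10⁷ m.
By Kepler's third law T = 2π√(a³/μ) = 2π × 3.632×10³ = 2.282×10⁴ s.
= 380.4 minutes.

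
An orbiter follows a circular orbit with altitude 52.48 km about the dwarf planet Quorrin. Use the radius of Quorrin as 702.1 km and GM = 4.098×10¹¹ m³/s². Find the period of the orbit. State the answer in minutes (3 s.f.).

T ≈ 107 minutes

r = 702.1 + 52.48 = 754.58 km = 7.5458×10⁵ m.
Kepler's third law: T = 2π√(r³/μ) = 2π√((7.546×10⁵)³ / 4.098×10¹¹).
r³/μ = 1.048×10⁶ s², so T = 2π × 1.024×10³ = 6.434×10³ s.
Converting: 6.434×10³ s ÷ 60.00 = 107.2 minutes.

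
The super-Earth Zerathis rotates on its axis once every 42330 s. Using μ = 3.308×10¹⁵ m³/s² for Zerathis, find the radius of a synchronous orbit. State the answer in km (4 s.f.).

r_sync ≈ 53150 km

A synchronous orbit has period T, so by Kepler's third law a = (μT²/4π²)^(1/3).
μT²/4π² = 3.308×10¹⁵ × (4.233×10⁴)² / 39.48 = 1.501×10²³ m³.
a = 5.315×10⁷ m = 53150 km.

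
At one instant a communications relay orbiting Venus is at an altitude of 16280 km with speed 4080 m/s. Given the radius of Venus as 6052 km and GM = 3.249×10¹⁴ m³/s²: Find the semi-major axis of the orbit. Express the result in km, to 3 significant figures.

a ≈ 26100 km

r = 6052 + 16280 = 22332 km = 2.233×10⁷ m.
Specific orbital energy ε = v²/2 − μ/r = (4080)²/2 − 3.249×10¹⁴/2.233×10⁷ = -6.225×10⁶ J/kg.
Since ε = −μ/(2a), a = −μ/(2ε) = 2.609×10⁷ m = 26095 km.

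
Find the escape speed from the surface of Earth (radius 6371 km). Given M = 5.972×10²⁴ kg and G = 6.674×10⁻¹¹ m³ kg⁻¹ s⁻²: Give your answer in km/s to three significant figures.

v_esc ≈ 11.2 km/s

μ = GM = 6.674×10⁻¹¹ × 5.972×10²⁴ = 3.986×10¹⁴ m³/s².
r = R = 6.371×10⁶ m.
Escape speed v_esc = √(2μ/r) = √(2 × 3.986×10¹⁴ / 6.371×10⁶) = √(1.251×10⁸) = 11190 m/s.
= 11.19 km/s.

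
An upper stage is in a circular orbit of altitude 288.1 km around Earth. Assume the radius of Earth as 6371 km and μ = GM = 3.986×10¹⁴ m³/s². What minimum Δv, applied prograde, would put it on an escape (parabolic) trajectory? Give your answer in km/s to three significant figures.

r = 6371 + 288.1 = 6659.1 km = 6.6591×10⁶ m.
Circular speed v_c = √(μ/r) = 7737 m/s.
Escape speed v_esc = √(2μ/r) = √2 × v_c = 10940 m/s.
Δv = v_esc − v_c = 3205 m/s = 3.205 km/s.

Δv ≈ 3.20 km/s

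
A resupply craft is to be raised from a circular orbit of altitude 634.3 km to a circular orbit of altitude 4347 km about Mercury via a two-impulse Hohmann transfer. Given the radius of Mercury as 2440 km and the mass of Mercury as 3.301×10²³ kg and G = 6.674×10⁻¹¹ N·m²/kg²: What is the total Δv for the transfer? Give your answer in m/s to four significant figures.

Δv_total ≈ 842.8 m/s

μ = GM = 6.674×10⁻¹¹ × 3.301×10²³ = 2.203×10¹³ m³/s².
r₁ = 2440 + 634.3 = 3074.3 km = 3.0743×10⁶ m.
r₂ = 2440 + 4347 = 6787.0 km = 6.7870×10⁶ m.
Transfer ellipse a_t = (r₁ + r₂)/2 = 4.931×10⁶ m.
At r₁: circular v_c1 = √(μ/r₁) = 2677 m/s; transfer-periherm v_p = √[μ(2/r₁ − 1/a_t)] = 3141 m/s.
Δv₁ = v_p − v_c1 = 463.8 m/s.
At r₂: circular v_c2 = √(μ/r₂) = 1802 m/s; transfer-apoherm v_a = √[μ(2/r₂ − 1/a_t)] = 1423 m/s.
Δv₂ = v_c2 − v_a = 379.0 m/s.
Total Δv = Δv₁ + Δv₂ = 842.8 m/s.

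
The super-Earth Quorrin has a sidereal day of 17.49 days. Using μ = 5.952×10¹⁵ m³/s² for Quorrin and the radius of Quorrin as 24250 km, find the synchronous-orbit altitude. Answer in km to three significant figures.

h_sync ≈ 6.77×10⁵ km

T = 17.49 days = 1.511×10⁶ s.
A synchronous orbit has period T, so by Kepler's third law a = (μT²/4π²)^(1/3).
μT²/4π² = 5.952×10¹⁵ × (1.511×10⁶)² / 39.48 = 3.443×10²⁶ m³.
a = 7.009×10⁸ m = 7.0087×10⁵ km.
Altitude h = a − R = 7.0087×10⁵ − 24250 = 6.7662×10⁵ km.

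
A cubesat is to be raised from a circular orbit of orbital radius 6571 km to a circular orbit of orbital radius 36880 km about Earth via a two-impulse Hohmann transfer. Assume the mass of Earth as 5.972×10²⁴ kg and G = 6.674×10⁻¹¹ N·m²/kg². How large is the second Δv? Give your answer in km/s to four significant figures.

μ = GM = 6.674×10⁻¹¹ × 5.972×10²⁴ = 3.986×10¹⁴ m³/s².
r₁ = 6571 km = 6.571×10⁶ m.
r₂ = 36880 km = 3.688×10⁷ m.
Transfer ellipse a_t = (r₁ + r₂)/2 = 2.173×10⁷ m.
At r₁: circular v_c1 = √(μ/r₁) = 7788 m/s; transfer-perigee v_p = √[μ(2/r₁ − 1/a_t)] = 10150 m/s.
At r₂: circular v_c2 = √(μ/r₂) = 3287 m/s; transfer-apogee v_a = √[μ(2/r₂ − 1/a_t)] = 1808 m/s.
Δv₂ = v_c2 − v_a = 1479 m/s.
= 1.479 km/s.

Δv ≈ 1.479 km/s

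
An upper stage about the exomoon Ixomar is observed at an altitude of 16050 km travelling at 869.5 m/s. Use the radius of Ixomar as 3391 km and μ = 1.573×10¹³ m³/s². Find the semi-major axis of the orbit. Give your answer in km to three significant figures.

a ≈ 18200 km

r = 3391 + 16050 = 19441 km = 1.944×10⁷ m.
Specific orbital energy ε = v²/2 − μ/r = (869.5)²/2 − 1.573×10¹³/1.944×10⁷ = -4.311×10⁵ J/kg.
Since ε = −μ/(2a), a = −μ/(2ε) = 1.824×10⁷ m = 18244 km.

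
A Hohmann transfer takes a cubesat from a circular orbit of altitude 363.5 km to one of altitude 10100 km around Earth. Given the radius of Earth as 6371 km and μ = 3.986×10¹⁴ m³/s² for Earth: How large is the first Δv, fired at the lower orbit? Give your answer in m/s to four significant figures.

Δv ≈ 1473 m/s

r₁ = 6371 + 363.5 = 6734.5 km = 6.7345×10⁶ m.
r₂ = 6371 + 10100 = 16471 km = 1.6471×10⁷ m.
Transfer ellipse a_t = (r₁ + r₂)/2 = 1.160×10⁷ m.
At r₁: circular v_c1 = √(μ/r₁) = 7693 m/s; transfer-perigee v_p = √[μ(2/r₁ − 1/a_t)] = 9166 m/s.
Δv₁ = v_p − v_c1 = 1473 m/s.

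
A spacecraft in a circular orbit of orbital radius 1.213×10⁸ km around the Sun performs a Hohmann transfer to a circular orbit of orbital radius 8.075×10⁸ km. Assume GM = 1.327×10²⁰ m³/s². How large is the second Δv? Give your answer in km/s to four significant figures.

Δv ≈ 6.268 km/s

r₁ = 1.213×10⁸ km = 1.213×10¹¹ m.
r₂ = 8.075×10⁸ km = 8.075×10¹¹ m.
Transfer ellipse a_t = (r₁ + r₂)/2 = 4.644×10¹¹ m.
At r₁: circular v_c1 = √(μ/r₁) = 33080 m/s; transfer-perihelion v_p = √[μ(2/r₁ − 1/a_t)] = 43610 m/s.
At r₂: circular v_c2 = √(μ/r₂) = 12820 m/s; transfer-aphelion v_a = √[μ(2/r₂ − 1/a_t)] = 6552 m/s.
Δv₂ = v_c2 − v_a = 6268 m/s.
= 6.268 km/s.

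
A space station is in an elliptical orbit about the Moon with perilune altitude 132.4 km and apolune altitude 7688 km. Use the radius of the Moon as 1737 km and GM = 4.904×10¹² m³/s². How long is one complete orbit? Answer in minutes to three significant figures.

r_p = 1737 + 132.4 = 1869.4 km = 1.8694×10⁶ m.
r_a = 1737 + 7688 = 9425.0 km = 9.4250×10⁶ m.
Semi-major axis a = (r_p + r_a)/2 = (1869.4 + 9425.0)/2 = 5647.2 km = 5.647×10⁶ m.
By Kepler's third law T = 2π√(a³/μ) = 2π × 6.060×10³ = 3.808×10⁴ s.
= 634.6 minutes.

T ≈ 635 minutes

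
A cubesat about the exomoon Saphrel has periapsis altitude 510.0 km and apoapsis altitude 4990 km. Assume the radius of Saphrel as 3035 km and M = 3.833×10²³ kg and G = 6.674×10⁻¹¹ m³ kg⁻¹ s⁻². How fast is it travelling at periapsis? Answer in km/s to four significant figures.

v ≈ 3.164 km/s

μ = GM = 6.674×10⁻¹¹ × 3.833×10²³ = 2.558×10¹³ m³/s².
r_p = 3035 + 510.0 = 3545.0 km = 3.5450×10⁶ m.
r_a = 3035 + 4990 = 8025.0 km = 8.0250×10⁶ m.
Semi-major axis a = (r_p + r_a)/2 = 5785.0 km = 5.785×10⁶ m.
Vis-viva: v² = μ(2/r − 1/a) = 2.558×10¹³ × (5.642×10⁻⁷ − 1.729×10⁻⁷) = 1.001×10⁷ m²/s².
v = 3164 m/s = 3.164 km/s.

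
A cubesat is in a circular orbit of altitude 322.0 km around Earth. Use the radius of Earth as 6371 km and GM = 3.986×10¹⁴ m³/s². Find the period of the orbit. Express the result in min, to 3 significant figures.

r = 6371 + 322.0 = 6693.0 km = 6.6930×10⁶ m.
Kepler's third law: T = 2π√(r³/μ) = 2π√((6.693×10⁶)³ / 3.986×10¹⁴).
r³/μ = 7.522×10⁵ s², so T = 2π × 8.673×10² = 5.449×10³ s.
Converting: 5.449×10³ s ÷ 60.00 = 90.82 min.

T ≈ 90.8 min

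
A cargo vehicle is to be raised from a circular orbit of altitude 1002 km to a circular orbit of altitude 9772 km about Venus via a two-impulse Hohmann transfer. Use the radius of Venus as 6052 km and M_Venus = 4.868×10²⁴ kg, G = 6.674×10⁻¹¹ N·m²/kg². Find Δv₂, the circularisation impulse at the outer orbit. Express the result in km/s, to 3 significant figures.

Δv ≈ 0.973 km/s

μ = GM = 6.674×10⁻¹¹ × 4.868×10²⁴ = 3.249×10¹⁴ m³/s².
r₁ = 6052 + 1002 = 7054.0 km = 7.0540×10⁶ m.
r₂ = 6052 + 9772 = 15824 km = 1.5824×10⁷ m.
Transfer ellipse a_t = (r₁ + r₂)/2 = 1.144×10⁷ m.
At r₁: circular v_c1 = √(μ/r₁) = 6787 m/s; transfer-periapsis v_p = √[μ(2/r₁ − 1/a_t)] = 7982 m/s.
At r₂: circular v_c2 = √(μ/r₂) = 4531 m/s; transfer-apoapsis v_a = √[μ(2/r₂ − 1/a_t)] = 3558 m/s.
Δv₂ = v_c2 − v_a = 972.9 m/s.
= 0.9729 km/s.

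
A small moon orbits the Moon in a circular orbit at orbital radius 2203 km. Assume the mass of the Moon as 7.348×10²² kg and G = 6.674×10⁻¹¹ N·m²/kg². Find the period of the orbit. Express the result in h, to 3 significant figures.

T ≈ 2.58 h

μ = GM = 6.674×10⁻¹¹ × 7.348×10²² = 4.904×10¹² m³/s².
r = 2203 km = 2.203×10⁶ m.
Kepler's third law: T = 2π√(r³/μ) = 2π√((2.203×10⁶)³ / 4.904×10¹²).
r³/μ = 2.180×10⁶ s², so T = 2π × 1.477×10³ = 9.277×10³ s.
Converting: 9.277×10³ s ÷ 3600 = 2.577 h.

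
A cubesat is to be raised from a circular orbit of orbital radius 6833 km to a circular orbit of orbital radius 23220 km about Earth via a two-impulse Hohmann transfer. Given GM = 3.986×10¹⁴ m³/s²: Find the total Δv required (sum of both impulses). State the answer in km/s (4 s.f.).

Δv_total ≈ 3.206 km/s

r₁ = 6833 km = 6.833×10⁶ m.
r₂ = 23220 km = 2.322×10⁷ m.
Transfer ellipse a_t = (r₁ + r₂)/2 = 1.503×10⁷ m.
At r₁: circular v_c1 = √(μ/r₁) = 7638 m/s; transfer-perigee v_p = √[μ(2/r₁ − 1/a_t)] = 9494 m/s.
Δv₁ = v_p − v_c1 = 1857 m/s.
At r₂: circular v_c2 = √(μ/r₂) = 4143 m/s; transfer-apogee v_a = √[μ(2/r₂ − 1/a_t)] = 2794 m/s.
Δv₂ = v_c2 − v_a = 1349 m/s.
Total Δv = Δv₁ + Δv₂ = 3206 m/s = 3.206 km/s.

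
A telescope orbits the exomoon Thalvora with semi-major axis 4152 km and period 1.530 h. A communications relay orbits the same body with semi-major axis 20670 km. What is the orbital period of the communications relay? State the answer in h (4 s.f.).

Kepler's third law: T² ∝ a³, so T₂ = T₁ (a₂/a₁)^(3/2).
a₂/a₁ = 4.978, (a₂/a₁)^(3/2) = 11.11.
T₂ = 1.530 × 11.11 = 16.99 h.

T₂ ≈ 16.99 h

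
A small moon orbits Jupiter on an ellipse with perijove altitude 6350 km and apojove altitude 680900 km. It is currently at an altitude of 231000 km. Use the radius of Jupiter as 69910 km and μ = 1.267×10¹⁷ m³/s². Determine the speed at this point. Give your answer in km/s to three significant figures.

v ≈ 23.1 km/s

r_p = 69910 + 6350 = 76260 km = 7.6260×10⁷ m.
r_a = 69910 + 680900 = 750810 km = 7.5081×10⁸ m.
r = 69910 + 231000 = 3.0091×10⁵ km = 3.009×10⁸ m.
Semi-major axis a = (r_p + r_a)/2 = 4.1354×10⁵ km = 4.135×10⁸ m.
Vis-viva: v² = μ(2/r − 1/a) = 1.267×10¹⁷ × (6.647×10⁻⁹ − 2.418×10⁻⁹) = 5.357×10⁸ m²/s².
v = 23150 m/s = 23.15 km/s.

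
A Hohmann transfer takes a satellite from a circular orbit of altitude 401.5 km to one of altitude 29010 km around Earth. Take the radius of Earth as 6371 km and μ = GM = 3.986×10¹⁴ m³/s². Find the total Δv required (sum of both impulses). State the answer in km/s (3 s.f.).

Δv_total ≈ 3.72 km/s

r₁ = 6371 + 401.5 = 6772.5 km = 6.7725×10⁶ m.
r₂ = 6371 + 29010 = 35381 km = 3.5381×10⁷ m.
Transfer ellipse a_t = (r₁ + r₂)/2 = 2.108×10⁷ m.
At r₁: circular v_c1 = √(μ/r₁) = 7672 m/s; transfer-perigee v_p = √[μ(2/r₁ − 1/a_t)] = 9940 m/s.
Δv₁ = v_p − v_c1 = 2268 m/s.
At r₂: circular v_c2 = √(μ/r₂) = 3356 m/s; transfer-apogee v_a = √[μ(2/r₂ − 1/a_t)] = 1903 m/s.
Δv₂ = v_c2 − v_a = 1454 m/s.
Total Δv = Δv₁ + Δv₂ = 3722 m/s = 3.722 km/s.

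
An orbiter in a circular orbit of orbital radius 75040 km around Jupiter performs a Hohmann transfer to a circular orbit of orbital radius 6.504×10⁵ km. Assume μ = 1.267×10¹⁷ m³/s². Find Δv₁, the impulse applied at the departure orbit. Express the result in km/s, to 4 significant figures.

r₁ = 75040 km = 7.504×10⁷ m.
r₂ = 6.504×10⁵ km = 6.504×10⁸ m.
Transfer ellipse a_t = (r₁ + r₂)/2 = 3.627×10⁸ m.
At r₁: circular v_c1 = √(μ/r₁) = 41090 m/s; transfer-perijove v_p = √[μ(2/r₁ − 1/a_t)] = 55020 m/s.
Δv₁ = v_p − v_c1 = 13930 m/s.
= 13.93 km/s.

Δv ≈ 13.93 km/s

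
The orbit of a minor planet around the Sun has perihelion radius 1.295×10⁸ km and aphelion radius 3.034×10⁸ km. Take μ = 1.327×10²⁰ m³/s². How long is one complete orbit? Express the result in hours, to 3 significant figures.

Semi-major axis a = (r_p + r_a)/2 = (1.2950×10⁸ + 3.0340×10⁸)/2 = 2.1645×10⁸ km = 2.164×10¹¹ m.
By Kepler's third law T = 2π√(a³/μ) = 2π × 8.742×10⁶ = 5.493×10⁷ s.
= 15260 hours.

T ≈ 15300 hours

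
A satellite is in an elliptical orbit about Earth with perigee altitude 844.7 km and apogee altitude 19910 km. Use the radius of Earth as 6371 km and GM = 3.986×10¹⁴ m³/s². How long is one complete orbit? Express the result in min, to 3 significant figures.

T ≈ 360 min

r_p = 6371 + 844.7 = 7215.7 km = 7.2157×10⁶ m.
r_a = 6371 + 19910 = 26281 km = 2.6281×10⁷ m.
Semi-major axis a = (r_p + r_a)/2 = (7215.7 + 26281)/2 = 16748 km = 1.675×10⁷ m.
By Kepler's third law T = 2π√(a³/μ) = 2π × 3.433×10³ = 2.157×10⁴ s.
= 359.5 min.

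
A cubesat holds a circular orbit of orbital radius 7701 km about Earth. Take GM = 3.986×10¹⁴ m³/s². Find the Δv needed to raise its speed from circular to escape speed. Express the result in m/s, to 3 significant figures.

r = 7701 km = 7.701×10⁶ m.
Circular speed v_c = √(μ/r) = 7194 m/s.
Escape speed v_esc = √(2μ/r) = √2 × v_c = 10170 m/s.
Δv = v_esc − v_c = 2980 m/s.

Δv ≈ 2980 m/s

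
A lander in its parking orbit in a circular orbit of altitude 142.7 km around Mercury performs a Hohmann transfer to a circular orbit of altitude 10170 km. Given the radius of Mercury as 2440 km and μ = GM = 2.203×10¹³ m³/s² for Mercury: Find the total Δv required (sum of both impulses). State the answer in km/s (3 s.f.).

r₁ = 2440 + 142.7 = 2582.7 km = 2.5827×10⁶ m.
r₂ = 2440 + 10170 = 12610 km = 1.2610×10⁷ m.
Transfer ellipse a_t = (r₁ + r₂)/2 = 7.596×10⁶ m.
At r₁: circular v_c1 = √(μ/r₁) = 2921 m/s; transfer-periherm v_p = √[μ(2/r₁ − 1/a_t)] = 3763 m/s.
Δv₁ = v_p − v_c1 = 842.3 m/s.
At r₂: circular v_c2 = √(μ/r₂) = 1322 m/s; transfer-apoherm v_a = √[μ(2/r₂ − 1/a_t)] = 770.7 m/s.
Δv₂ = v_c2 − v_a = 551.1 m/s.
Total Δv = Δv₁ + Δv₂ = 1393 m/s = 1.393 km/s.

Δv_total ≈ 1.39 km/s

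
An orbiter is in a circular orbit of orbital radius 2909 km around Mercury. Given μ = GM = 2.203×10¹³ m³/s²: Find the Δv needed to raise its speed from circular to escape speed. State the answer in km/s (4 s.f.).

Δv ≈ 1.140 km/s

r = 2909 km = 2.909×10⁶ m.
Circular speed v_c = √(μ/r) = 2752 m/s.
Escape speed v_esc = √(2μ/r) = √2 × v_c = 3892 m/s.
Δv = v_esc − v_c = 1140 m/s = 1.140 km/s.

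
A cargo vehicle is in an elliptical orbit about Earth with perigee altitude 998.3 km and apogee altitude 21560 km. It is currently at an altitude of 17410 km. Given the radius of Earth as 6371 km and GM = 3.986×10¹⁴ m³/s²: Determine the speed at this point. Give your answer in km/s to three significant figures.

v ≈ 3.31 km/s

r_p = 6371 + 998.3 = 7369.3 km = 7.3693×10⁶ m.
r_a = 6371 + 21560 = 27931 km = 2.7931×10⁷ m.
r = 6371 + 17410 = 23781 km = 2.378×10⁷ m.
Semi-major axis a = (r_p + r_a)/2 = 17650 km = 1.765×10⁷ m.
Vis-viva: v² = μ(2/r − 1/a) = 3.986×10¹⁴ × (8.410×10⁻⁸ − 5.666×10⁻⁸) = 1.094×10⁷ m²/s².
v = 3307 m/s = 3.307 km/s.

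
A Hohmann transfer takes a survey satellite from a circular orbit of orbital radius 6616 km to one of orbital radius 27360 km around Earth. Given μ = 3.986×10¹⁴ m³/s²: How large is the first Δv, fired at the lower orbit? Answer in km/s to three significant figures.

Δv ≈ 2.09 km/s

r₁ = 6616 km = 6.616×10⁶ m.
r₂ = 27360 km = 2.736×10⁷ m.
Transfer ellipse a_t = (r₁ + r₂)/2 = 1.699×10⁷ m.
At r₁: circular v_c1 = √(μ/r₁) = 7762 m/s; transfer-perigee v_p = √[μ(2/r₁ − 1/a_t)] = 9850 m/s.
Δv₁ = v_p − v_c1 = 2089 m/s.
= 2.089 km/s.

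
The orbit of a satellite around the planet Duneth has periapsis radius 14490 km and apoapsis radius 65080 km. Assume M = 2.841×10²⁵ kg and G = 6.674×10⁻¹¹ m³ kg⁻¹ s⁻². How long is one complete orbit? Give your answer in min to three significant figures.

μ = GM = 6.674×10⁻¹¹ × 2.841×10²⁵ = 1.896×10¹⁵ m³/s².
Semi-major axis a = (r_p + r_a)/2 = (14490 + 65080)/2 = 39785 km = 3.978×10⁷ m.
By Kepler's third law T = 2π√(a³/μ) = 2π × 5.763×10³ = 3.621×10⁴ s.
= 603.5 min.

T ≈ 604 min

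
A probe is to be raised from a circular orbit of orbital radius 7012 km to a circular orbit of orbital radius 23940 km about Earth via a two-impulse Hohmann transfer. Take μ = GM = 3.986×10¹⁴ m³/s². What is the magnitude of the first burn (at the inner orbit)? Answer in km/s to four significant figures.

Δv ≈ 1.838 km/s

r₁ = 7012 km = 7.012×10⁶ m.
r₂ = 23940 km = 2.394×10⁷ m.
Transfer ellipse a_t = (r₁ + r₂)/2 = 1.548×10⁷ m.
At r₁: circular v_c1 = √(μ/r₁) = 7540 m/s; transfer-perigee v_p = √[μ(2/r₁ − 1/a_t)] = 9377 m/s.
Δv₁ = v_p − v_c1 = 1838 m/s.
= 1.838 km/s.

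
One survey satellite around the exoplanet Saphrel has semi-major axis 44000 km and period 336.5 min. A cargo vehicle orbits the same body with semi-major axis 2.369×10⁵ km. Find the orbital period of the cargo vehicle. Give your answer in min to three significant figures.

T₂ ≈ 4200 min

Kepler's third law: T² ∝ a³, so T₂ = T₁ (a₂/a₁)^(3/2).
a₂/a₁ = 5.384, (a₂/a₁)^(3/2) = 12.49.
T₂ = 336.5 × 12.49 = 4204 min.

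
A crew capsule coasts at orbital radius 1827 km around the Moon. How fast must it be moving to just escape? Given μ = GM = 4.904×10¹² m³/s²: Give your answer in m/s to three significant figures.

r = 1827 km = 1.827×10⁶ m.
Escape speed v_esc = √(2μ/r) = √(2 × 4.904×10¹² / 1.827×10⁶) = √(5.368×10⁶) = 2317 m/s.

v_esc ≈ 2320 m/s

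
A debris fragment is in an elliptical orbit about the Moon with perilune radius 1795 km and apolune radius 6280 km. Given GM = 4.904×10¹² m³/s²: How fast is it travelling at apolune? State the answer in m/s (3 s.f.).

v ≈ 589 m/s

Semi-major axis a = (r_p + r_a)/2 = 4037.5 km = 4.038×10⁶ m.
Vis-viva: v² = μ(2/r − 1/a) = 4.904×10¹² × (3.185×10⁻⁷ − 2.477×10⁻⁷) = 3.472×10⁵ m²/s².
v = 589.2 m/s.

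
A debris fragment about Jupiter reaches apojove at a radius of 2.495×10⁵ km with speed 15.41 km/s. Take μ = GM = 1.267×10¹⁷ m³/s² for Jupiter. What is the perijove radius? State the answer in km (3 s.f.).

r_a = 2.495×10⁸ m.
Specific energy ε = v²/2 − μ/r = -3.891×10⁸ J/kg, so a = −μ/(2ε) = 1.628×10⁸ m.
The apsides satisfy r_p + r_a = 2a, so the perijove radius is 2a − r_a = 7.614×10⁷ m = 76139 km.

perijove radius ≈ 76100 km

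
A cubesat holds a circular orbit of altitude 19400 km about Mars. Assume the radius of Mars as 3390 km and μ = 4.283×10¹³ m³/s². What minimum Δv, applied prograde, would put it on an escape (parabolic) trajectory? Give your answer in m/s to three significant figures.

Δv ≈ 568 m/s

r = 3390 + 19400 = 22790 km = 2.2790×10⁷ m.
Circular speed v_c = √(μ/r) = 1371 m/s.
Escape speed v_esc = √(2μ/r) = √2 × v_c = 1939 m/s.
Δv = v_esc − v_c = 567.8 m/s.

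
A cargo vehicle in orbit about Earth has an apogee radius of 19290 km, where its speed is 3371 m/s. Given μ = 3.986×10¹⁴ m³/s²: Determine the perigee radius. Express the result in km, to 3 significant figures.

perigee radius ≈ 7320 km

r_a = 1.929×10⁷ m.
Specific energy ε = v²/2 − μ/r = -1.498×10⁷ J/kg, so a = −μ/(2ε) = 1.330×10⁷ m.
The apsides satisfy r_p + r_a = 2a, so the perigee radius is 2a − r_a = 7.316×10⁶ m = 7315.7 km.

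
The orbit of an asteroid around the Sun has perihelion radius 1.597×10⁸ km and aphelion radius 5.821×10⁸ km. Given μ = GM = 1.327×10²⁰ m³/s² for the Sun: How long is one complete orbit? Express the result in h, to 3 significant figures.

Semi-major axis a = (r_p + r_a)/2 = (1.5970×10⁸ + 5.8210×10⁸)/2 = 3.7090×10⁸ km = 3.709×10¹¹ m.
By Kepler's third law T = 2π√(a³/μ) = 2π × 1.961×10⁷ = 1.232×10⁸ s.
= 34220 h.

T ≈ 34200 h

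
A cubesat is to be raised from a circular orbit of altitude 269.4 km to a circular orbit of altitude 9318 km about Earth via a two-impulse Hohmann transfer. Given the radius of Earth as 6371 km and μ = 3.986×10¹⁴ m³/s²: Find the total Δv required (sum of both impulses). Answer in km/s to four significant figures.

r₁ = 6371 + 269.4 = 6640.4 km = 6.6404×10⁶ m.
r₂ = 6371 + 9318 = 15689 km = 1.5689×10⁷ m.
Transfer ellipse a_t = (r₁ + r₂)/2 = 1.116×10⁷ m.
At r₁: circular v_c1 = √(μ/r₁) = 7748 m/s; transfer-perigee v_p = √[μ(2/r₁ − 1/a_t)] = 9184 m/s.
Δv₁ = v_p − v_c1 = 1437 m/s.
At r₂: circular v_c2 = √(μ/r₂) = 5040 m/s; transfer-apogee v_a = √[μ(2/r₂ − 1/a_t)] = 3887 m/s.
Δv₂ = v_c2 − v_a = 1153 m/s.
Total Δv = Δv₁ + Δv₂ = 2590 m/s = 2.590 km/s.

Δv_total ≈ 2.590 km/s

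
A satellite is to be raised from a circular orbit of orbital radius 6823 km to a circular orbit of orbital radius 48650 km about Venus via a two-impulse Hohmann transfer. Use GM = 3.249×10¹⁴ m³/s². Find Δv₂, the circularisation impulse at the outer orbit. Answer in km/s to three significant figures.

Δv ≈ 1.30 km/s

r₁ = 6823 km = 6.823×10⁶ m.
r₂ = 48650 km = 4.865×10⁷ m.
Transfer ellipse a_t = (r₁ + r₂)/2 = 2.774×10⁷ m.
At r₁: circular v_c1 = √(μ/r₁) = 6901 m/s; transfer-periapsis v_p = √[μ(2/r₁ − 1/a_t)] = 9139 m/s.
At r₂: circular v_c2 = √(μ/r₂) = 2584 m/s; transfer-apoapsis v_a = √[μ(2/r₂ − 1/a_t)] = 1282 m/s.
Δv₂ = v_c2 − v_a = 1303 m/s.
= 1.303 km/s.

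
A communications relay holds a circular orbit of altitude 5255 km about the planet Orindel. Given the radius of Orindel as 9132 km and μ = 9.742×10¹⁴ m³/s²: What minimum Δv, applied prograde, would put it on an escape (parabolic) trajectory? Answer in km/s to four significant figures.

r = 9132 + 5255 = 14387 km = 1.4387×10⁷ m.
Circular speed v_c = √(μ/r) = 8229 m/s.
Escape speed v_esc = √(2μ/r) = √2 × v_c = 11640 m/s.
Δv = v_esc − v_c = 3408 m/s = 3.408 km/s.

Δv ≈ 3.408 km/s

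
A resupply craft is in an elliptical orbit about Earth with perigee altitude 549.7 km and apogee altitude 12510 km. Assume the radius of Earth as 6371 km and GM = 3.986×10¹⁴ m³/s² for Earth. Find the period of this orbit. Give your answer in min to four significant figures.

r_p = 6371 + 549.7 = 6920.7 km = 6.9207×10⁶ m.
r_a = 6371 + 12510 = 18881 km = 1.8881×10⁷ m.
Semi-major axis a = (r_p + r_a)/2 = (6920.7 + 18881)/2 = 12901 km = 1.290×10⁷ m.
By Kepler's third law T = 2π√(a³/μ) = 2π × 2.321×10³ = 1.458×10⁴ s.
= 243.0 min.

T ≈ 243.0 min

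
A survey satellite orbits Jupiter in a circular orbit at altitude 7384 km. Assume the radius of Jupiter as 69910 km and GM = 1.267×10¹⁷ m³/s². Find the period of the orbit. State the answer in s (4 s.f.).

T ≈ 12000 s

r = 69910 + 7384 = 77294 km = 7.7294×10⁷ m.
Kepler's third law: T = 2π√(r³/μ) = 2π√((7.729×10⁷)³ / 1.267×10¹⁷).
r³/μ = 3.645×10⁶ s², so T = 2π × 1.909×10³ = 1.200×10⁴ s.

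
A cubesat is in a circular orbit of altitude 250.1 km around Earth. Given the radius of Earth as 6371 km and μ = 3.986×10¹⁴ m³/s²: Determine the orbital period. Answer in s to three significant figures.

T ≈ 5360 s

r = 6371 + 250.1 = 6621.1 km = 6.6211×10⁶ m.
Kepler's third law: T = 2π√(r³/μ) = 2π√((6.621×10⁶)³ / 3.986×10¹⁴).
r³/μ = 7.282×10⁵ s², so T = 2π × 8.533×10² = 5.362×10³ s.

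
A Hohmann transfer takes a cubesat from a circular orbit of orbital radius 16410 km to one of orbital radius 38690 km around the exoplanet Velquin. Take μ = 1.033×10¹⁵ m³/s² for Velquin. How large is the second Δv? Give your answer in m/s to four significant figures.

Δv ≈ 1179 m/s

r₁ = 16410 km = 1.641×10⁷ m.
r₂ = 38690 km = 3.869×10⁷ m.
Transfer ellipse a_t = (r₁ + r₂)/2 = 2.755×10⁷ m.
At r₁: circular v_c1 = √(μ/r₁) = 7934 m/s; transfer-periapsis v_p = √[μ(2/r₁ − 1/a_t)] = 9402 m/s.
At r₂: circular v_c2 = √(μ/r₂) = 5167 m/s; transfer-apoapsis v_a = √[μ(2/r₂ − 1/a_t)] = 3988 m/s.
Δv₂ = v_c2 − v_a = 1179 m/s.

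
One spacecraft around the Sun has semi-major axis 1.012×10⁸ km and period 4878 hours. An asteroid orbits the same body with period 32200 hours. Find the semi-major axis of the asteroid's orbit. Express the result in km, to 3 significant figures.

Kepler's third law: a³ ∝ T², so a₂ = a₁ (T₂/T₁)^(2/3).
T₂/T₁ = 6.601, (T₂/T₁)^(2/3) = 3.519.
a₂ = 1.012×10⁸ × 3.519 = 3.561×10⁸ km.

a₂ ≈ 3.56×10⁸ km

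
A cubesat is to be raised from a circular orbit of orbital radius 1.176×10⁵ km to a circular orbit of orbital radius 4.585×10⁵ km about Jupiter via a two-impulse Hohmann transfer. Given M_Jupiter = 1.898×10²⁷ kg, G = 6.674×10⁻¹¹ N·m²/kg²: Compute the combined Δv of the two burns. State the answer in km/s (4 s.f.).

μ = GM = 6.674×10⁻¹¹ × 1.898×10²⁷ = 1.267×10¹⁷ m³/s².
r₁ = 1.176×10⁵ km = 1.176×10⁸ m.
r₂ = 4.585×10⁵ km = 4.585×10⁸ m.
Transfer ellipse a_t = (r₁ + r₂)/2 = 2.880×10⁸ m.
At r₁: circular v_c1 = √(μ/r₁) = 32820 m/s; transfer-perijove v_p = √[μ(2/r₁ − 1/a_t)] = 41410 m/s.
Δv₁ = v_p − v_c1 = 8587 m/s.
At r₂: circular v_c2 = √(μ/r₂) = 16620 m/s; transfer-apojove v_a = √[μ(2/r₂ − 1/a_t)] = 10620 m/s.
Δv₂ = v_c2 − v_a = 6001 m/s.
Total Δv = Δv₁ + Δv₂ = 14590 m/s = 14.59 km/s.

Δv_total ≈ 14.59 km/s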